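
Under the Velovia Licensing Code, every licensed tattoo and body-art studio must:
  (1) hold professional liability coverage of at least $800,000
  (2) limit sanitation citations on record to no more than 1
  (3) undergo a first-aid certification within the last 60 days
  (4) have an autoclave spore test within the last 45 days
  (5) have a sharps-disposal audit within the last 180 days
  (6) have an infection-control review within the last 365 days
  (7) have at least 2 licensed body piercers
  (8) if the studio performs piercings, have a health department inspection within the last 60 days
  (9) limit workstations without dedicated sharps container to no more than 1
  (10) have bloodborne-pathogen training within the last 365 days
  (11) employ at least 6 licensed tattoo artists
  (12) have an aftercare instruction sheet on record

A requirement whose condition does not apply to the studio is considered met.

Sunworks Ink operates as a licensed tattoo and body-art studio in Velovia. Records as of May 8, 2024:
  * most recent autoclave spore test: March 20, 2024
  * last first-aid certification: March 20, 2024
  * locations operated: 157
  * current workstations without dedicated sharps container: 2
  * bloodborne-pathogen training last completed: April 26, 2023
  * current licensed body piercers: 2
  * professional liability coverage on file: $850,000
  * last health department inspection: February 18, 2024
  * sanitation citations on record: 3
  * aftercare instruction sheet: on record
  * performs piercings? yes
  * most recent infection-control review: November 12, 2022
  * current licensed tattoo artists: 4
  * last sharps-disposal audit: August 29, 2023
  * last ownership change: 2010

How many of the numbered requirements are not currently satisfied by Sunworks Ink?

1. professional liability coverage $850,000 ≥ $800,000 → met
2. sanitation citations on record 3 > 1 → not met
3. first-aid certification 49 days ago vs limit 60 → met
4. autoclave spore test 49 days ago vs limit 45 → not met
5. sharps-disposal audit 253 days ago vs limit 180 → not met
6. infection-control review 543 days ago vs limit 365 → not met
7. licensed body piercers 2 ≥ 2 → met
8. condition 'performs piercings' holds; health department inspection 80 days ago vs limit 60 → not met
9. workstations without dedicated sharps container 2 > 1 → not met
10. bloodborne-pathogen training 378 days ago vs limit 365 → not met
11. licensed tattoo artists 4 < 6 → not met
12. aftercare instruction sheet present → met
Not met: 8 of 12

8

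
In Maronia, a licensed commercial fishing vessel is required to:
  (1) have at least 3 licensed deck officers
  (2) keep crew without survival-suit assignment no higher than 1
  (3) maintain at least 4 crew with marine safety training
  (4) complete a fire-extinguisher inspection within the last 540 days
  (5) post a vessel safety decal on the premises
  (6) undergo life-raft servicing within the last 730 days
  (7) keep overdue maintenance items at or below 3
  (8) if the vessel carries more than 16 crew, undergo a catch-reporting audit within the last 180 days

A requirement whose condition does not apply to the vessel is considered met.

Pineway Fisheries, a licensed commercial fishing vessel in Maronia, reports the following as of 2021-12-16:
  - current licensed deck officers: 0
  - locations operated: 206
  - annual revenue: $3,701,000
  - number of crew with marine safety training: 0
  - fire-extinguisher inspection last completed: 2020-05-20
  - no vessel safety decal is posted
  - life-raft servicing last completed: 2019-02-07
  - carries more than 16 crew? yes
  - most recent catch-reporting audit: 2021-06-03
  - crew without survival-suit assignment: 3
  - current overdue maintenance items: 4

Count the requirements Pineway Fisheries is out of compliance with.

8

1. licensed deck officers 0 < 3 → not met
2. crew without survival-suit assignment 3 > 1 → not met
3. crew with marine safety training 0 < 4 → not met
4. fire-extinguisher inspection 575 days ago vs limit 540 → not met
5. vessel safety decal absent → not met
6. life-raft servicing 1043 days ago vs limit 730 → not met
7. overdue maintenance items 4 > 3 → not met
8. condition 'carries more than 16 crew' holds; catch-reporting audit 196 days ago vs limit 180 → not met
Not met: 8 of 8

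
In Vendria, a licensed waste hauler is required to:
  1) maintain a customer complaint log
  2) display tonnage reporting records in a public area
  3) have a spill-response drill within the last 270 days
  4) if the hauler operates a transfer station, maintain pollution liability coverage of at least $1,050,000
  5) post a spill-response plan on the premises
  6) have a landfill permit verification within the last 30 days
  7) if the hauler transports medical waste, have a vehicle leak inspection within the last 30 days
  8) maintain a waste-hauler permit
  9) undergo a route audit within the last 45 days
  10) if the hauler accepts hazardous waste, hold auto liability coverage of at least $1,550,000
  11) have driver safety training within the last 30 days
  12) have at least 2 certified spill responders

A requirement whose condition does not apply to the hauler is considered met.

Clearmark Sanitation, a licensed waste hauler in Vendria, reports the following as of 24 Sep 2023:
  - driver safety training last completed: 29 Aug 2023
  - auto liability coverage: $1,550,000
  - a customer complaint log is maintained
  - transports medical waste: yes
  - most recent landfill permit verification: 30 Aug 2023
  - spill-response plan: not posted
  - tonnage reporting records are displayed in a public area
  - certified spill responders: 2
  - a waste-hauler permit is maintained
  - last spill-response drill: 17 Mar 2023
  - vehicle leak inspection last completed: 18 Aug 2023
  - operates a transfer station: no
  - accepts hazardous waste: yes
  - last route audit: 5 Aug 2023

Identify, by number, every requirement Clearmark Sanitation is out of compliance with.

5, 7, 9

1. customer complaint log present → met
2. tonnage reporting records present → met
3. spill-response drill 191 days ago vs limit 270 → met
4. condition 'operates a transfer station' does not hold → requirement n/a → met
5. spill-response plan absent → not met
6. landfill permit verification 25 days ago vs limit 30 → met
7. condition 'transports medical waste' holds; vehicle leak inspection 37 days ago vs limit 30 → not met
8. waste-hauler permit present → met
9. route audit 50 days ago vs limit 45 → not met
10. condition 'accepts hazardous waste' holds; auto liability coverage $1,550,000 ≥ $1,550,000 → met
11. driver safety training 26 days ago vs limit 30 → met
12. certified spill responders 2 ≥ 2 → met
Not met: 5, 7, 9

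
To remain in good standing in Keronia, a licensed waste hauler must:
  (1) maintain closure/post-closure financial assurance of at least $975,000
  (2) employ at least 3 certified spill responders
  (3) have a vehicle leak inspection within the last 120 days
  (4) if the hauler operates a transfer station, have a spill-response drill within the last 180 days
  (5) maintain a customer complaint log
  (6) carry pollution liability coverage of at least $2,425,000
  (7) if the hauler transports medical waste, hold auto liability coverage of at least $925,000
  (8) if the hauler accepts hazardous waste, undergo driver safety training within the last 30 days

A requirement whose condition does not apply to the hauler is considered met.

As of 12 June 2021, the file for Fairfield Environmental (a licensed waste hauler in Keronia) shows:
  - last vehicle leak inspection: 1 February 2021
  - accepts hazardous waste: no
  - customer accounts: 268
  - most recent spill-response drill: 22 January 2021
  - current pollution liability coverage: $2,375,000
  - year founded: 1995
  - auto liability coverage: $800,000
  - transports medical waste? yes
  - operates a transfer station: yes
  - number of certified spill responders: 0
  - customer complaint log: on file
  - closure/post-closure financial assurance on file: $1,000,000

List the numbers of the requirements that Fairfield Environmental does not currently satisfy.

1. closure/post-closure financial assurance $1,000,000 ≥ $975,000 → met
2. certified spill responders 0 < 3 → not met
3. vehicle leak inspection 131 days ago vs limit 120 → not met
4. condition 'operates a transfer station' holds; spill-response drill 141 days ago vs limit 180 → met
5. customer complaint log present → met
6. pollution liability coverage $2,375,000 < $2,425,000 → not met
7. condition 'transports medical waste' holds; auto liability coverage $800,000 < $925,000 → not met
8. condition 'accepts hazardous waste' does not hold → requirement n/a → met
Not met: 2, 3, 6, 7

2, 3, 6, 7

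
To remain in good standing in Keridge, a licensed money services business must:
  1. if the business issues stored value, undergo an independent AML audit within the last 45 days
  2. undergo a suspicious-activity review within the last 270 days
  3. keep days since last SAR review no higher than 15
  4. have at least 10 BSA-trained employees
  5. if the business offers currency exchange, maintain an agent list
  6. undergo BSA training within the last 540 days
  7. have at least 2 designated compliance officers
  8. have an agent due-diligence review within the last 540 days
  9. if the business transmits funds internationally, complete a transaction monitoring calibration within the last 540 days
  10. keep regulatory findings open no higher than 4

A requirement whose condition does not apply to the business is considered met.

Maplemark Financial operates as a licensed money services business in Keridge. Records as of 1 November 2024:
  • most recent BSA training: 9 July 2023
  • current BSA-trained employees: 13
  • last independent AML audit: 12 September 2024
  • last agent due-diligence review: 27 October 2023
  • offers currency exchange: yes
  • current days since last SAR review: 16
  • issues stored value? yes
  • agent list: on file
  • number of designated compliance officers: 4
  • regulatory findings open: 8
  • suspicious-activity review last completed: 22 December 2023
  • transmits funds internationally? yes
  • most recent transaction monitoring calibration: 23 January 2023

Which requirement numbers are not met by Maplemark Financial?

1, 2, 3, 9, 10

1. condition 'issues stored value' holds; independent AML audit 50 days ago vs limit 45 → not met
2. suspicious-activity review 315 days ago vs limit 270 → not met
3. days since last SAR review 16 > 15 → not met
4. BSA-trained employees 13 ≥ 10 → met
5. condition 'offers currency exchange' holds; agent list present → met
6. BSA training 481 days ago vs limit 540 → met
7. designated compliance officers 4 ≥ 2 → met
8. agent due-diligence review 371 days ago vs limit 540 → met
9. condition 'transmits funds internationally' holds; transaction monitoring calibration 648 days ago vs limit 540 → not met
10. regulatory findings open 8 > 4 → not met
Not met: 1, 2, 3, 9, 10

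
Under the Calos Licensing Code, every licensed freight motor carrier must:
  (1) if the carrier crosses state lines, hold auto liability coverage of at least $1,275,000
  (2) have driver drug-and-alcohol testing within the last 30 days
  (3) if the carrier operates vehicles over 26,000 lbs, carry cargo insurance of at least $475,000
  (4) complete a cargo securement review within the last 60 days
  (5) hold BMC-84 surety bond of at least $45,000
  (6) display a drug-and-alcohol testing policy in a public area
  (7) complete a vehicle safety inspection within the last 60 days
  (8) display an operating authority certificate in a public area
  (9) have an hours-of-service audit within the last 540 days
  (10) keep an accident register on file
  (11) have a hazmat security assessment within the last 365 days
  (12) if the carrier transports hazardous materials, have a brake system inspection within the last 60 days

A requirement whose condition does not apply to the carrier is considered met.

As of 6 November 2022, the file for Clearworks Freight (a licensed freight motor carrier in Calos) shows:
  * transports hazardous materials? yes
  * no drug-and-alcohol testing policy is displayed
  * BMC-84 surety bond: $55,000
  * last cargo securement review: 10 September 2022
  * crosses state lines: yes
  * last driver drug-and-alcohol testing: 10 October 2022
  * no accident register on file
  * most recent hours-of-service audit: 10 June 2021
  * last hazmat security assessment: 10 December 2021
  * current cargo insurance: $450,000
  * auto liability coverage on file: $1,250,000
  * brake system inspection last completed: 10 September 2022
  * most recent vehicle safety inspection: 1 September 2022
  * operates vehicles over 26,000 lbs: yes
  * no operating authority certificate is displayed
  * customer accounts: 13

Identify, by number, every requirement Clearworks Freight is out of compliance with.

1, 3, 6, 7, 8, 10

1. condition 'crosses state lines' holds; auto liability coverage $1,250,000 < $1,275,000 → not met
2. driver drug-and-alcohol testing 27 days ago vs limit 30 → met
3. condition 'operates vehicles over 26,000 lbs' holds; cargo insurance $450,000 < $475,000 → not met
4. cargo securement review 57 days ago vs limit 60 → met
5. BMC-84 surety bond $55,000 ≥ $45,000 → met
6. drug-and-alcohol testing policy absent → not met
7. vehicle safety inspection 66 days ago vs limit 60 → not met
8. operating authority certificate absent → not met
9. hours-of-service audit 514 days ago vs limit 540 → met
10. accident register absent → not met
11. hazmat security assessment 331 days ago vs limit 365 → met
12. condition 'transports hazardous materials' holds; brake system inspection 57 days ago vs limit 60 → met
Not met: 1, 3, 6, 7, 8, 10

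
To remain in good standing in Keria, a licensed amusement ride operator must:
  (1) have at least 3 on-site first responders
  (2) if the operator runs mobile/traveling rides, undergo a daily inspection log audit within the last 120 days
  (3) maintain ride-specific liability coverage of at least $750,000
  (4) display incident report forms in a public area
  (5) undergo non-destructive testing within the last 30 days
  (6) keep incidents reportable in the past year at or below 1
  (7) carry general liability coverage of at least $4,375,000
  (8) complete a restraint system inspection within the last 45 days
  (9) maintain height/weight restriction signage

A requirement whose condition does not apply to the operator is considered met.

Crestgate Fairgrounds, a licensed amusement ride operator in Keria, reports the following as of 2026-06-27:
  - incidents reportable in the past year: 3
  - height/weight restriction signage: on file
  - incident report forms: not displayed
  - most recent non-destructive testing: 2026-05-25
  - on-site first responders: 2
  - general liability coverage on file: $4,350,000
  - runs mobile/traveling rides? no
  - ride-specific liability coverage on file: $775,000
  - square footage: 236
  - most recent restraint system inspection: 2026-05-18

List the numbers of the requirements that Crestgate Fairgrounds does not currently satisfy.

1. on-site first responders 2 < 3 → not met
2. condition 'runs mobile/traveling rides' does not hold → requirement n/a → met
3. ride-specific liability coverage $775,000 ≥ $750,000 → met
4. incident report forms absent → not met
5. non-destructive testing 33 days ago vs limit 30 → not met
6. incidents reportable in the past year 3 > 1 → not met
7. general liability coverage $4,350,000 < $4,375,000 → not met
8. restraint system inspection 40 days ago vs limit 45 → met
9. height/weight restriction signage present → met
Not met: 1, 4, 5, 6, 7

1, 4, 5, 6, 7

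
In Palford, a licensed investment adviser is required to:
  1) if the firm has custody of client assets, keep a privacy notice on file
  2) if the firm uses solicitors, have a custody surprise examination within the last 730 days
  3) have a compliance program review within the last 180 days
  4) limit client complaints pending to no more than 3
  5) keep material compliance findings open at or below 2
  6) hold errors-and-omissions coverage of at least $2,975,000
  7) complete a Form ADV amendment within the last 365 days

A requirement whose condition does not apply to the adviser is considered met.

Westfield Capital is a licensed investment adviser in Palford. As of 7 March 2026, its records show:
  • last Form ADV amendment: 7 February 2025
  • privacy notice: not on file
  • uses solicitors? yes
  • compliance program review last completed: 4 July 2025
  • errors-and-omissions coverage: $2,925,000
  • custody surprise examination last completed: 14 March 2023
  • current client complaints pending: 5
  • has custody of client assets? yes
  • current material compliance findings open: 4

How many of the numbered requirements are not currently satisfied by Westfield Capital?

1. condition 'has custody of client assets' holds; privacy notice absent → not met
2. condition 'uses solicitors' holds; custody surprise examination 1089 days ago vs limit 730 → not met
3. compliance program review 246 days ago vs limit 180 → not met
4. client complaints pending 5 > 3 → not met
5. material compliance findings open 4 > 2 → not met
6. errors-and-omissions coverage $2,925,000 < $2,975,000 → not met
7. Form ADV amendment 393 days ago vs limit 365 → not met
Not met: 7 of 7

7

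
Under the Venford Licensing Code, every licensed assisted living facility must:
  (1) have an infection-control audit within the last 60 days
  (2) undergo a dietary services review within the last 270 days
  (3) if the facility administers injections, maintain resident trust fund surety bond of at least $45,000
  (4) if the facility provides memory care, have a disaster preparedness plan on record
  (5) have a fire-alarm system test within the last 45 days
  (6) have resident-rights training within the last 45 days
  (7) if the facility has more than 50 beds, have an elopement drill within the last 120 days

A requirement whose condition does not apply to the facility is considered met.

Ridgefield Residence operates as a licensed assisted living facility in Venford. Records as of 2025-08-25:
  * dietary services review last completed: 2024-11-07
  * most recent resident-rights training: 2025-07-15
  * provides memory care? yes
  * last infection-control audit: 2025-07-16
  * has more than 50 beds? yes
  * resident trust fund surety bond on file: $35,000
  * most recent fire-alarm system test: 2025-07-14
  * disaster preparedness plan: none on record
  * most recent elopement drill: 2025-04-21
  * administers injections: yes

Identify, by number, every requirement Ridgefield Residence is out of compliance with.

2, 3, 4, 7

1. infection-control audit 40 days ago vs limit 60 → met
2. dietary services review 291 days ago vs limit 270 → not met
3. condition 'administers injections' holds; resident trust fund surety bond $35,000 < $45,000 → not met
4. condition 'provides memory care' holds; disaster preparedness plan absent → not met
5. fire-alarm system test 42 days ago vs limit 45 → met
6. resident-rights training 41 days ago vs limit 45 → met
7. condition 'has more than 50 beds' holds; elopement drill 126 days ago vs limit 120 → not met
Not met: 2, 3, 4, 7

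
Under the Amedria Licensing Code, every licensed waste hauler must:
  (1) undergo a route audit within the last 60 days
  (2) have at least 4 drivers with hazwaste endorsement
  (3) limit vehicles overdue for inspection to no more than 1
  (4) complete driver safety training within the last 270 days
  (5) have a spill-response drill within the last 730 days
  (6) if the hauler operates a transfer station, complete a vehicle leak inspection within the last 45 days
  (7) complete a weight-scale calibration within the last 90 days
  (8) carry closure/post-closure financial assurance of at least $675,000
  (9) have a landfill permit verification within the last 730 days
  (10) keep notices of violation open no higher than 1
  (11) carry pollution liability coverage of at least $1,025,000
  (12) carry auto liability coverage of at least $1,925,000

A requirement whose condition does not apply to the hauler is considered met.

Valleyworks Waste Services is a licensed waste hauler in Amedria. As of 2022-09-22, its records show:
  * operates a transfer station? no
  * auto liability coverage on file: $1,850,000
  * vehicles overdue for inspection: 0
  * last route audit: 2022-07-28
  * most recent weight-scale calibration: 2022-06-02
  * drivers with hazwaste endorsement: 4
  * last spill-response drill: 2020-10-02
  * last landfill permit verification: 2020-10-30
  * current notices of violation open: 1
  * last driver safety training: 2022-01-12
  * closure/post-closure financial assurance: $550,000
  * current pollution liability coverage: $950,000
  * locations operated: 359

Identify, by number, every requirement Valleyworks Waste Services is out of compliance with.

7, 8, 11, 12

1. route audit 56 days ago vs limit 60 → met
2. drivers with hazwaste endorsement 4 ≥ 4 → met
3. vehicles overdue for inspection 0 ≤ 1 → met
4. driver safety training 253 days ago vs limit 270 → met
5. spill-response drill 720 days ago vs limit 730 → met
6. condition 'operates a transfer station' does not hold → requirement n/a → met
7. weight-scale calibration 112 days ago vs limit 90 → not met
8. closure/post-closure financial assurance $550,000 < $675,000 → not met
9. landfill permit verification 692 days ago vs limit 730 → met
10. notices of violation open 1 ≤ 1 → met
11. pollution liability coverage $950,000 < $1,025,000 → not met
12. auto liability coverage $1,850,000 < $1,925,000 → not met
Not met: 7, 8, 11, 12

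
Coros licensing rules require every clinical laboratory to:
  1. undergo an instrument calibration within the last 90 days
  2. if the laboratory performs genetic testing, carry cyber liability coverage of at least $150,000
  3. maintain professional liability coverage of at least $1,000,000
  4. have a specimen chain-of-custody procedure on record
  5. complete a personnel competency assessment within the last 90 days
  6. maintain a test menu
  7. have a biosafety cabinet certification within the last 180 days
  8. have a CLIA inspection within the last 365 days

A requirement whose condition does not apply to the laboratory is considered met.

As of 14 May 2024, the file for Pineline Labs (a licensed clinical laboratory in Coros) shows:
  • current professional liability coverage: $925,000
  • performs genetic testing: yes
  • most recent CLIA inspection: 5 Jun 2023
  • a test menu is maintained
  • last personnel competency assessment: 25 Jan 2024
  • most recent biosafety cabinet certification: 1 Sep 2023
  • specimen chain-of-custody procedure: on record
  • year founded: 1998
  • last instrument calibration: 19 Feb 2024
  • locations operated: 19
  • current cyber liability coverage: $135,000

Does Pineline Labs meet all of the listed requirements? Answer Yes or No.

1. instrument calibration 85 days ago vs limit 90 → met
2. condition 'performs genetic testing' holds; cyber liability coverage $135,000 < $150,000 → not met
3. professional liability coverage $925,000 < $1,000,000 → not met
4. specimen chain-of-custody procedure present → met
5. personnel competency assessment 110 days ago vs limit 90 → not met
6. test menu present → met
7. biosafety cabinet certification 256 days ago vs limit 180 → not met
8. CLIA inspection 344 days ago vs limit 365 → met
Not met: 2, 3, 5, 7

No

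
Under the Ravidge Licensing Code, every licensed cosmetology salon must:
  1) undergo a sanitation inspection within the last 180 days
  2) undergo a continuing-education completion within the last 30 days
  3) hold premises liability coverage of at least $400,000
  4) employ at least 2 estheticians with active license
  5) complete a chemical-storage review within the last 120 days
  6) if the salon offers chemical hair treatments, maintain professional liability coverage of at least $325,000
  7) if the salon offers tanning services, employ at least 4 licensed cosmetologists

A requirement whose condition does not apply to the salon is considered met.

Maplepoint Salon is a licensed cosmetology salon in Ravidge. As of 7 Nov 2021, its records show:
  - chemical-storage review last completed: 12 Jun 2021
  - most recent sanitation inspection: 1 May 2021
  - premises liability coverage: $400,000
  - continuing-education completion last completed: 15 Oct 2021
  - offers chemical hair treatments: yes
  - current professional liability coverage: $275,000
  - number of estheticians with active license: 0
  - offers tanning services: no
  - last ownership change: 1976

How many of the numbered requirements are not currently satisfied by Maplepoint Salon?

4

1. sanitation inspection 190 days ago vs limit 180 → not met
2. continuing-education completion 23 days ago vs limit 30 → met
3. premises liability coverage $400,000 ≥ $400,000 → met
4. estheticians with active license 0 < 2 → not met
5. chemical-storage review 148 days ago vs limit 120 → not met
6. condition 'offers chemical hair treatments' holds; professional liability coverage $275,000 < $325,000 → not met
7. condition 'offers tanning services' does not hold → requirement n/a → met
Not met: 4 of 7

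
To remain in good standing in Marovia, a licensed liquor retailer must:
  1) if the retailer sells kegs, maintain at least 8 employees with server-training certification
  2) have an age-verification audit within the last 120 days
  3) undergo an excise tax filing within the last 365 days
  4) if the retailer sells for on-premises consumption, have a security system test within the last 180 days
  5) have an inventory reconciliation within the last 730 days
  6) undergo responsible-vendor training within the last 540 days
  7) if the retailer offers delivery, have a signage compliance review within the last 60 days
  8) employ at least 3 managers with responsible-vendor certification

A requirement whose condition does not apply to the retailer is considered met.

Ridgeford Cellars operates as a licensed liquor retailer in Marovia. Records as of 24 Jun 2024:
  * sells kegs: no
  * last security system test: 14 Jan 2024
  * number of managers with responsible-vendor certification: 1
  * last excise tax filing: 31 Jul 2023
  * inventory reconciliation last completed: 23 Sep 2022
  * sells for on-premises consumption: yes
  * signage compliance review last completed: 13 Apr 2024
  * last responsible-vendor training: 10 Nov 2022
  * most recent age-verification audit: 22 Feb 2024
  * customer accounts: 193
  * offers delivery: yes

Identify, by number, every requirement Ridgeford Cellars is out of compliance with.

2, 6, 7, 8

1. condition 'sells kegs' does not hold → requirement n/a → met
2. age-verification audit 123 days ago vs limit 120 → not met
3. excise tax filing 329 days ago vs limit 365 → met
4. condition 'sells for on-premises consumption' holds; security system test 162 days ago vs limit 180 → met
5. inventory reconciliation 640 days ago vs limit 730 → met
6. responsible-vendor training 592 days ago vs limit 540 → not met
7. condition 'offers delivery' holds; signage compliance review 72 days ago vs limit 60 → not met
8. managers with responsible-vendor certification 1 < 3 → not met
Not met: 2, 6, 7, 8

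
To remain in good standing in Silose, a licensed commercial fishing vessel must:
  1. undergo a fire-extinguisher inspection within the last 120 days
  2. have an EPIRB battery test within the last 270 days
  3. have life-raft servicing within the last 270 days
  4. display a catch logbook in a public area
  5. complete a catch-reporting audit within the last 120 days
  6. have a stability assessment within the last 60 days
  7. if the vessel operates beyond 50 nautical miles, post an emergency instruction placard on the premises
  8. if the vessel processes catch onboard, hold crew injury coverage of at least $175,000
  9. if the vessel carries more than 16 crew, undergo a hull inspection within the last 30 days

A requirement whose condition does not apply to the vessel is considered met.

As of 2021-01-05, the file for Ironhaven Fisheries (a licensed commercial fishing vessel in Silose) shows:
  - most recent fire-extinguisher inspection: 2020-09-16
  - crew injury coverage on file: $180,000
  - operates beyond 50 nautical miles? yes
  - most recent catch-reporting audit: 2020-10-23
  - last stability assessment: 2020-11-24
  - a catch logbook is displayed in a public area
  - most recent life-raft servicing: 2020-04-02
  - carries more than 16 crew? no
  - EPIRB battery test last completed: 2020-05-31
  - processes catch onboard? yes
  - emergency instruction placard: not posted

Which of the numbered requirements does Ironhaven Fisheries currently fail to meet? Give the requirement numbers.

1. fire-extinguisher inspection 111 days ago vs limit 120 → met
2. EPIRB battery test 219 days ago vs limit 270 → met
3. life-raft servicing 278 days ago vs limit 270 → not met
4. catch logbook present → met
5. catch-reporting audit 74 days ago vs limit 120 → met
6. stability assessment 42 days ago vs limit 60 → met
7. condition 'operates beyond 50 nautical miles' holds; emergency instruction placard absent → not met
8. condition 'processes catch onboard' holds; crew injury coverage $180,000 ≥ $175,000 → met
9. condition 'carries more than 16 crew' does not hold → requirement n/a → met
Not met: 3, 7

3, 7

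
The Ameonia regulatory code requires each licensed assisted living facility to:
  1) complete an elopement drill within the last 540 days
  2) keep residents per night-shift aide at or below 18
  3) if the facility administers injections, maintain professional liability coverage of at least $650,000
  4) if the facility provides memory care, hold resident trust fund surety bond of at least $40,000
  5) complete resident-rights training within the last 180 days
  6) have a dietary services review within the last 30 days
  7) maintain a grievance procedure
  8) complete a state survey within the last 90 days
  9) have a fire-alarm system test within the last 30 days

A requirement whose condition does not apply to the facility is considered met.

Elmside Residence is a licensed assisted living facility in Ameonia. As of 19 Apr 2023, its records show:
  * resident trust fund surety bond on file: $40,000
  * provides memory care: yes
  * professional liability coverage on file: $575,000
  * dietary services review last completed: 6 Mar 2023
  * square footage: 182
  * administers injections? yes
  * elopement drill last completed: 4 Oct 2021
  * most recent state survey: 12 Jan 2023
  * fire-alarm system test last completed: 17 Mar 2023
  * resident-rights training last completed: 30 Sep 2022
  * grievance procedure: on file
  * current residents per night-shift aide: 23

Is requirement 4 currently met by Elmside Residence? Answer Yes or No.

Yes

4. condition 'provides memory care' holds; resident trust fund surety bond $40,000 ≥ $40,000 → met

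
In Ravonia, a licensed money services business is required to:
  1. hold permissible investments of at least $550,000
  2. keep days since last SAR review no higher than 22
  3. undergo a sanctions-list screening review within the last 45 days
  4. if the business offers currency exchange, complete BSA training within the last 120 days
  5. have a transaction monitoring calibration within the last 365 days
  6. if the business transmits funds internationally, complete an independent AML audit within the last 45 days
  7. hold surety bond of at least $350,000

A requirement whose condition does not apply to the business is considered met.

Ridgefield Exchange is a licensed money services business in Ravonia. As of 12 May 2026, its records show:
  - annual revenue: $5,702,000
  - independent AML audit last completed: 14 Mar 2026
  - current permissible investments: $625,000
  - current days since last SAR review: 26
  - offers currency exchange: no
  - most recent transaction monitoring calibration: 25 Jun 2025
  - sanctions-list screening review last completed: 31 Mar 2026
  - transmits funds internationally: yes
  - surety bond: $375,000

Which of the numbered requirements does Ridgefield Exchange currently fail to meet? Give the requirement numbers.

2, 6

1. permissible investments $625,000 ≥ $550,000 → met
2. days since last SAR review 26 > 22 → not met
3. sanctions-list screening review 42 days ago vs limit 45 → met
4. condition 'offers currency exchange' does not hold → requirement n/a → met
5. transaction monitoring calibration 321 days ago vs limit 365 → met
6. condition 'transmits funds internationally' holds; independent AML audit 59 days ago vs limit 45 → not met
7. surety bond $375,000 ≥ $350,000 → met
Not met: 2, 6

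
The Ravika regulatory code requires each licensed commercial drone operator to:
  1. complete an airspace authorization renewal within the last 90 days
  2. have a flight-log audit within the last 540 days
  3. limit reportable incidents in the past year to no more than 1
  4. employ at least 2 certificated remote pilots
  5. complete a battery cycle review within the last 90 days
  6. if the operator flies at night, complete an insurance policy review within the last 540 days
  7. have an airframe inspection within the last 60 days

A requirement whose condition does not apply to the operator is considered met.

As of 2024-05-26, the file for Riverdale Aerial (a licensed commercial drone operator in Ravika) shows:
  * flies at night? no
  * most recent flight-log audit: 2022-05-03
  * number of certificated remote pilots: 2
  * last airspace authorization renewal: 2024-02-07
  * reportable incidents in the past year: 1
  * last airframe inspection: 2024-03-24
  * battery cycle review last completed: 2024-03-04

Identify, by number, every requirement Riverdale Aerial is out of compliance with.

1. airspace authorization renewal 109 days ago vs limit 90 → not met
2. flight-log audit 754 days ago vs limit 540 → not met
3. reportable incidents in the past year 1 ≤ 1 → met
4. certificated remote pilots 2 ≥ 2 → met
5. battery cycle review 83 days ago vs limit 90 → met
6. condition 'flies at night' does not hold → requirement n/a → met
7. airframe inspection 63 days ago vs limit 60 → not met
Not met: 1, 2, 7

1, 2, 7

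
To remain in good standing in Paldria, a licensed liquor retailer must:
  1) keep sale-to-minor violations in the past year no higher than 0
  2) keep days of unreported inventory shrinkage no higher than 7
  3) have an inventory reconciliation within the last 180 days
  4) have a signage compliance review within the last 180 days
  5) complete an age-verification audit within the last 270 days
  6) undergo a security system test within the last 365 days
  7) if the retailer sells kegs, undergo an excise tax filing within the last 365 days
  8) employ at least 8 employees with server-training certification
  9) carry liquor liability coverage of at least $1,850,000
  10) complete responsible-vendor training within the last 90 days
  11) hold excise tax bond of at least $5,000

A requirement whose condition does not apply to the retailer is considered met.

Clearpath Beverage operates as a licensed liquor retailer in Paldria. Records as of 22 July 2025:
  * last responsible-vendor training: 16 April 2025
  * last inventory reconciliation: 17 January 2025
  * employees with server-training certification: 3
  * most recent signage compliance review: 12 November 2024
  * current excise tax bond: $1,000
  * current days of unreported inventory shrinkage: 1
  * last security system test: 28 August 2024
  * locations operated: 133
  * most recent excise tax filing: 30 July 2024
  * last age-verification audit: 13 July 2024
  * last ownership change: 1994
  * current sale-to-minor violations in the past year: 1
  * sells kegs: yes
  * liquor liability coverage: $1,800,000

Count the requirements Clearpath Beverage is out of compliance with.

1. sale-to-minor violations in the past year 1 > 0 → not met
2. days of unreported inventory shrinkage 1 ≤ 7 → met
3. inventory reconciliation 186 days ago vs limit 180 → not met
4. signage compliance review 252 days ago vs limit 180 → not met
5. age-verification audit 374 days ago vs limit 270 → not met
6. security system test 328 days ago vs limit 365 → met
7. condition 'sells kegs' holds; excise tax filing 357 days ago vs limit 365 → met
8. employees with server-training certification 3 < 8 → not met
9. liquor liability coverage $1,800,000 < $1,850,000 → not met
10. responsible-vendor training 97 days ago vs limit 90 → not met
11. excise tax bond $1,000 < $5,000 → not met
Not met: 8 of 11

8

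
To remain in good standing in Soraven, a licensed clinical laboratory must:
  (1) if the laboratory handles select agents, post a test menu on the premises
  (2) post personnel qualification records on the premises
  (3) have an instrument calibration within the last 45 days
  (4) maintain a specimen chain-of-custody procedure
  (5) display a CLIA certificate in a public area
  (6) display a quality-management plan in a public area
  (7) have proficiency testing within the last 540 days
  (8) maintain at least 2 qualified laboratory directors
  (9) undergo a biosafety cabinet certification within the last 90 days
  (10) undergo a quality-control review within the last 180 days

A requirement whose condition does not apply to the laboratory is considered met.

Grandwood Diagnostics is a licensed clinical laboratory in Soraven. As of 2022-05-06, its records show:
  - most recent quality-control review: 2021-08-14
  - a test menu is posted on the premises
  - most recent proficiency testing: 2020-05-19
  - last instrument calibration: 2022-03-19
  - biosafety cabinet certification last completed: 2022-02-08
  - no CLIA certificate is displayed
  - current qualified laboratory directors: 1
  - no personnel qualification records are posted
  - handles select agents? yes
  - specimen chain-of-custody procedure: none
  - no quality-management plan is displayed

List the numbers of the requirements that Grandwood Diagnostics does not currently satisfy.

1. condition 'handles select agents' holds; test menu present → met
2. personnel qualification records absent → not met
3. instrument calibration 48 days ago vs limit 45 → not met
4. specimen chain-of-custody procedure absent → not met
5. CLIA certificate absent → not met
6. quality-management plan absent → not met
7. proficiency testing 717 days ago vs limit 540 → not met
8. qualified laboratory directors 1 < 2 → not met
9. biosafety cabinet certification 87 days ago vs limit 90 → met
10. quality-control review 265 days ago vs limit 180 → not met
Not met: 2, 3, 4, 5, 6, 7, 8, 10

2, 3, 4, 5, 6, 7, 8, 10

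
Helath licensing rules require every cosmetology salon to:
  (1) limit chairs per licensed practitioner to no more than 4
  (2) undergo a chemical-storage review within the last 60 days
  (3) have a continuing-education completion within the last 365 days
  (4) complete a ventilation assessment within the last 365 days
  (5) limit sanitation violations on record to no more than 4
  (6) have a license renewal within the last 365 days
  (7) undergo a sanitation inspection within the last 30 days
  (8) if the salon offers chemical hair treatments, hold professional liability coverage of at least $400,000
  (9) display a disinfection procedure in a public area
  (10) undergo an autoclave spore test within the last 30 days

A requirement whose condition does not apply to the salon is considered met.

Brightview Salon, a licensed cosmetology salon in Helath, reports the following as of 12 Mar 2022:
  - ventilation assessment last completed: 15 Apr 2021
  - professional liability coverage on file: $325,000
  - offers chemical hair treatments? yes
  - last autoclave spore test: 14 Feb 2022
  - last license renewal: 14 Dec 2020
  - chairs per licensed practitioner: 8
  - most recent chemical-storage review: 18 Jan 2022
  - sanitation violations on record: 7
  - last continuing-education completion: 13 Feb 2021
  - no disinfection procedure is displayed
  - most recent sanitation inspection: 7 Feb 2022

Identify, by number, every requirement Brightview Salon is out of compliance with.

1, 3, 5, 6, 7, 8, 9

1. chairs per licensed practitioner 8 > 4 → not met
2. chemical-storage review 53 days ago vs limit 60 → met
3. continuing-education completion 392 days ago vs limit 365 → not met
4. ventilation assessment 331 days ago vs limit 365 → met
5. sanitation violations on record 7 > 4 → not met
6. license renewal 453 days ago vs limit 365 → not met
7. sanitation inspection 33 days ago vs limit 30 → not met
8. condition 'offers chemical hair treatments' holds; professional liability coverage $325,000 < $400,000 → not met
9. disinfection procedure absent → not met
10. autoclave spore test 26 days ago vs limit 30 → met
Not met: 1, 3, 5, 6, 7, 8, 9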